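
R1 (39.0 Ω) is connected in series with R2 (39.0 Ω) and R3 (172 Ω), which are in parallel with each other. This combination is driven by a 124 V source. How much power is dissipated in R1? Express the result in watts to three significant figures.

Collapse R2‖R3 to a single equivalent, reducing the network to two series elements.
R_p = (39.0×172)/(39.0+172) = 31.79 Ω
R_total = 39.0 + 31.79 = 70.79 Ω
I = V / R_total = 124 / 70.79 = 1.752 A
R1 carries the full series current, so P = I²R.
P_R1 = (1.752)² × 39.0 = 119.7 W

120 W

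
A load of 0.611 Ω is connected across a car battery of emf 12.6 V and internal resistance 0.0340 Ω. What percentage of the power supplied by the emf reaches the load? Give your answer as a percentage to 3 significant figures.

η = P_load/(P_load+P_int) = I²R/(I²R+I²r) = R/(R+r) — the I² cancels for series elements.
η = R / (R + r) = 0.611 / (0.611 + 0.0340) = 0.9473

94.7 %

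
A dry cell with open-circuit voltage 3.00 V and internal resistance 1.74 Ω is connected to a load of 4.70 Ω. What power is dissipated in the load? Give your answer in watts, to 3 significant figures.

1.02 W

Load and internal resistance form a series loop — compute the loop current, then the load power via I²R.
I = ε / (r + R) = 3.00 / (1.74 + 4.70) = 0.4658 A
P_load = I² R = (0.4658)² × 4.70 = 1.020 W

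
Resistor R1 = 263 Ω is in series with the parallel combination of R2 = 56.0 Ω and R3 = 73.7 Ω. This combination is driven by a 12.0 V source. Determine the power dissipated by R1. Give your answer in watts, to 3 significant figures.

0.436 W

Collapse R2‖R3 to a single equivalent, reducing the network to two series elements.
R_p = (56.0×73.7)/(56.0+73.7) = 31.82 Ω
R_total = 263 + 31.82 = 294.8 Ω
I = V / R_total = 12.0 / 294.8 = 0.04070 A
R1 carries the full series current, so P = I²R.
P_R1 = (0.04070)² × 263 = 0.4357 W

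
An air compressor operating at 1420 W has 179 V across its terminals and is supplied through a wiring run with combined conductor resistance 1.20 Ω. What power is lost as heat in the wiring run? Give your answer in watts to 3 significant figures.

The wiring run is a series resistance carrying the load current; its dissipation is I²R_line.
I = P / V = 1420 / 179 = 7.933 A through the wiring run.
P_line = I² R_line = (7.933)² × 1.20 = 75.52 W

75.5 W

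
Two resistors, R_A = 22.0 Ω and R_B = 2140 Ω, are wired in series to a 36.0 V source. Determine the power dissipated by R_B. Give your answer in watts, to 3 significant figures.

0.593 W

In a series string the same current flows through every resistor — find that current, then P = I²R for the one we want.
R_total = 22.0 + 2140 = 2162 Ω
I = V / R_total = 36.0 / 2162 = 0.01665 A
P_R_B = I² × R_B = (0.01665)² × 2140 = 0.5933 W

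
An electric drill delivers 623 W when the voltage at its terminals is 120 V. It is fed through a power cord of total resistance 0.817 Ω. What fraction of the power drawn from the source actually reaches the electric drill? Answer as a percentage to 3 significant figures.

I = P / V = 623 / 120 = 5.192 A through the power cord.
P_line = I² R_line = (5.192)² × 0.817 = 22.02 W
P_source = P_load + P_line = 623.0 + 22.02 = 645.0 W
η = P_load / P_source = 623.0 / 645.0 = 0.9659

96.6 %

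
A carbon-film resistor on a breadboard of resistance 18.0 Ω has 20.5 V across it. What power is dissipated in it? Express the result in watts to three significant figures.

V and R are stated; P = V²/R avoids computing the current.
P = (20.5 V)² / 18.0 Ω = 23.35 W

23.3 W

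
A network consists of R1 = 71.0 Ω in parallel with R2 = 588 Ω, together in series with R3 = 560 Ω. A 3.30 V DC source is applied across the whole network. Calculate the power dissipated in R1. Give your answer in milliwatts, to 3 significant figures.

1.58 mW

Reduce the parallel combination to a single R_p; the circuit then becomes R_p in series with the remaining resistor.
R_p = (71.0×588)/(71.0+588) = 63.35 Ω
R_total = R_p + 560 = 63.35 + 560 = 623.4 Ω
I = V / R_total = 3.30 / 623.4 = 0.005294 A
Voltage across the parallel pair: V_p = I × R_p = 0.005294 × 63.35 = 0.3354 V
Use P = V²/R for R1 with V = V_p.
P_R1 = (0.3354)² / 71.0 = 0.001584 W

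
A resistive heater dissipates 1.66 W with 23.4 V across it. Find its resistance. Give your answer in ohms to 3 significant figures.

330 Ω

From P = V I = I²R = V²/R, with the two given quantities we get R = V² / P.
R = (23.4)² / 1.66 = 329.9 Ω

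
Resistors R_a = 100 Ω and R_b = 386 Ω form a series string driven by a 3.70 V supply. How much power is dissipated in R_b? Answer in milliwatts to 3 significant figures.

The current is common to all series resistors; compute it, then apply P = I²R for the target.
R_total = 100 + 386 = 486.0 Ω
I = V / R_total = 3.70 / 486.0 = 0.007613 A
P_R_b = I² × R_b = (0.007613)² × 386 = 0.02237 W

22.4 mW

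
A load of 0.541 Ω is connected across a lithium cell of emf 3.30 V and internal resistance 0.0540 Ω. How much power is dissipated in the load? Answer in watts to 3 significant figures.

16.6 W

Find the circuit current first, then P = I²R for the load (series elements share I).
I = ε / (r + R) = 3.30 / (0.0540 + 0.541) = 5.546 A
P_load = I² R = (5.546)² × 0.541 = 16.64 W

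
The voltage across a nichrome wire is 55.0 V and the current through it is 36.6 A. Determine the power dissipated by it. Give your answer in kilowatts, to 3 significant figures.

2.01 kW

Since both terminal voltage and current are stated, P = V I gives the power in one step.
P = 55.0 V × 36.60 A = 2013 W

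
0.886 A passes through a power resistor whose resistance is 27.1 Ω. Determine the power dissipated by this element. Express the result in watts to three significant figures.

21.3 W

Knowing I and R, the power is just I²R — no need to find V first.
P = (0.8860 A)² × 27.1 Ω = 21.27 W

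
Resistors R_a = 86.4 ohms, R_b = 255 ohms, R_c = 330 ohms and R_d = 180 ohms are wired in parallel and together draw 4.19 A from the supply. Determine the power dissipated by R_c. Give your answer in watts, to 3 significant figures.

91.7 W

Only the total current is stated, so first find the parallel equivalent to get the voltage across the combination.
1/R_eq = 1/86.4 + 1/255 + 1/330 + 1/180 ⇒ R_eq = 41.53 Ω
V = I_total × R_eq = 4.190 × 41.53 = 174.0 V
P_R_c = V² / R_c = (174.0)² / 330 = 91.74 W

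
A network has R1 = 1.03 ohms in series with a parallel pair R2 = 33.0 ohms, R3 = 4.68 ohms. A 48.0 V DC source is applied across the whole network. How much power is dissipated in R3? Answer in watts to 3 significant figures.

314 W

Replace R2 and R3 with their parallel equivalent so the circuit becomes R1 in series with R_p.
R_p = (33.0×4.68)/(33.0+4.68) = 4.099 Ω
R_total = 1.03 + 4.099 = 5.129 Ω
I = V / R_total = 48.0 / 5.129 = 9.359 A
Voltage across the parallel pair: V_p = I × R_p = 9.359 × 4.099 = 38.36 V
R3 is across V_p, so use P = V²/R for that branch.
P_R3 = (38.36)² / 4.68 = 314.4 W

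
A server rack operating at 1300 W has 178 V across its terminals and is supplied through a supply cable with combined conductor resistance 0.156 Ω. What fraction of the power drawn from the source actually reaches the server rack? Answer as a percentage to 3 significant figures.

99.4 %

I = P / V = 1300 / 178 = 7.303 A through the supply cable.
P_line = I² R_line = (7.303)² × 0.156 = 8.321 W
P_source = P_load + P_line = 1300 + 8.321 = 1308 W
η = P_load / P_source = 1300 / 1308 = 0.9936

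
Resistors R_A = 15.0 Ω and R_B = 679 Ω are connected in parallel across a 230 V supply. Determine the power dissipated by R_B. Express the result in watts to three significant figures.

Each parallel branch sees the full supply voltage, so P = V²/R applies directly to the target branch.
P_R_B = V² / R_B = (230)² / 679 Ω = 77.91 W

77.9 W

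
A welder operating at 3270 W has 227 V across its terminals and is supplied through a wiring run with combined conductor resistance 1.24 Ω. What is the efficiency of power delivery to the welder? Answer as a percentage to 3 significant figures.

I = P / V = 3270 / 227 = 14.41 A through the wiring run.
P_line = I² R_line = (14.41)² × 1.24 = 257.3 W
P_source = P_load + P_line = 3270 + 257.3 = 3527 W
η = P_load / P_source = 3270 / 3527 = 0.9271

92.7 %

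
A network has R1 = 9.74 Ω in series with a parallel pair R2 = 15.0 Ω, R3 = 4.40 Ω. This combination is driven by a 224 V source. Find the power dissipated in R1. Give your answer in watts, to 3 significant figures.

2830 W

Reduce the parallel pair to R_p first; the network is then a simple series string.
R_p = (15.0×4.40)/(15.0+4.40) = 3.402 Ω
R_total = 9.74 + 3.402 = 13.14 Ω
I = V / R_total = 224 / 13.14 = 17.04 A
The full supply current passes through R1: P = I²R.
P_R1 = (17.04)² × 9.74 = 2830 W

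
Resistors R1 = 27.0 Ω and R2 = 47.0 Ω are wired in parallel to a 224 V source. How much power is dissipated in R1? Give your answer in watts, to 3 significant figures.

Every branch has 224 V across it, so for R1 the power is simply V²/R.
P_R1 = V² / R1 = (224)² / 27.0 Ω = 1858 W

1860 W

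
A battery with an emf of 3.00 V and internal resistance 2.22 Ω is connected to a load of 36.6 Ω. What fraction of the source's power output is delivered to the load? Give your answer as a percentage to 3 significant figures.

94.3 %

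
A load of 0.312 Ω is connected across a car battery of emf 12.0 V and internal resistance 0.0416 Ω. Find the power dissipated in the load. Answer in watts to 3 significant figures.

With r and R in series, I = ε/(r+R); the load dissipates I²R.
I = ε / (r + R) = 12.0 / (0.0416 + 0.312) = 33.94 A
P_load = I² R = (33.94)² × 0.312 = 359.3 W

359 W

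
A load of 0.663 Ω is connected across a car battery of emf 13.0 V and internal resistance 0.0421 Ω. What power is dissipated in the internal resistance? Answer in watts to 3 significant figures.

Internal loss is I²r, with I set by the total series resistance r+R.
I = ε / (r + R) = 13.0 / (0.0421 + 0.663) = 18.44 A
P_int = I² r = (18.44)² × 0.0421 = 14.31 W

14.3 W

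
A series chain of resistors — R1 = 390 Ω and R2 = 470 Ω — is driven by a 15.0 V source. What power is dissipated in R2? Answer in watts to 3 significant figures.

Every series element carries the same I. Get I from the total resistance, then P = I² × R2.
R_total = 390 + 470 = 860.0 Ω
I = V / R_total = 15.0 / 860.0 = 0.01744 A
P_R2 = I² × R2 = (0.01744)² × 470 = 0.1430 W

0.143 W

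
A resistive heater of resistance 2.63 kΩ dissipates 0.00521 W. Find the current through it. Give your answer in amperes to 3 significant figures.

0.00141 A

Rearranging the power relation for the two known quantities gives I = √(P / R).
I = √(0.00521 / 2630) = 0.001407 A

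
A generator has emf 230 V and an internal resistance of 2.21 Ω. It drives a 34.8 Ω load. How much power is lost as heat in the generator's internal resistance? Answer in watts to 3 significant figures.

85.4 W

The internal resistance carries the same current as the load; P_int = I²r.
I = ε / (r + R) = 230 / (2.21 + 34.8) = 6.215 A
P_int = I² r = (6.215)² × 2.21 = 85.35 W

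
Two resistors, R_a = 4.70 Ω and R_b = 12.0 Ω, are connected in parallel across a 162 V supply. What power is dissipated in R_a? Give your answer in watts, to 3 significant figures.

Each parallel branch sees the full supply voltage, so P = V²/R applies directly to the target branch.
P_R_a = V² / R_a = (162)² / 4.70 Ω = 5584 W

5580 W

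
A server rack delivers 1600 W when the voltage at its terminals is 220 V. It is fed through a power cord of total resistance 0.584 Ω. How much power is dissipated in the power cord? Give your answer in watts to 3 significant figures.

30.9 W

The power cord is a series resistance carrying the load current; its dissipation is I²R_line.
I = P / V = 1600 / 220 = 7.273 A through the power cord.
P_line = I² R_line = (7.273)² × 0.584 = 30.89 W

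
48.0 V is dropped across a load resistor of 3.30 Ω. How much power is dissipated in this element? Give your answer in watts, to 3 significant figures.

698 W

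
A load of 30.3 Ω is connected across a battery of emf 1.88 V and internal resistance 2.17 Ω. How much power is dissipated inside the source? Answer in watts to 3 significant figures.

0.00727 W

r is in series with the load, so it carries the full circuit current — the loss in it is I²r.
I = ε / (r + R) = 1.88 / (2.17 + 30.3) = 0.05790 A
P_int = I² r = (0.05790)² × 2.17 = 0.007275 W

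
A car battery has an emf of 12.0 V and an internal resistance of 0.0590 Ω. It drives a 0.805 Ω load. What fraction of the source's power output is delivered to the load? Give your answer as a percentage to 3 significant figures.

Both r and R carry the same current, so the power split is just the resistance split: η = R/(R+r).
η = R / (R + r) = 0.805 / (0.805 + 0.0590) = 0.9317

93.2 %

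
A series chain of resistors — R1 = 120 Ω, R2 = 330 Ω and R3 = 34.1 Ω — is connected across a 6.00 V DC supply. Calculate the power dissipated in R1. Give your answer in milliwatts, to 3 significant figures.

18.4 mW

Since the resistors are in series they all carry the loop current I = V/R_total; the power in any one is I²R.
R_total = 120 + 330 + 34.1 = 484.1 Ω
I = V / R_total = 6.00 / 484.1 = 0.01239 A
P_R1 = I² × R1 = (0.01239)² × 120 = 0.01843 W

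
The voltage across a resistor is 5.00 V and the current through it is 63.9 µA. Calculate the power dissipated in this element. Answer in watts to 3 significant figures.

Since both terminal voltage and current are stated, P = V I gives the power in one step.
P = 5.00 V × 0.00006390 A = 0.0003195 W

0.000319 W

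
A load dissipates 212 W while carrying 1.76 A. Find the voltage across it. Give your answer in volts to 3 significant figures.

120 V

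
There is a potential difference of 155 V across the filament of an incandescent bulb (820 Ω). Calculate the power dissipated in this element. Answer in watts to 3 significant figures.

29.3 W

We know the drop across the element and its resistance — P = V²/R, one step.
P = (155 V)² / 820 Ω = 29.30 W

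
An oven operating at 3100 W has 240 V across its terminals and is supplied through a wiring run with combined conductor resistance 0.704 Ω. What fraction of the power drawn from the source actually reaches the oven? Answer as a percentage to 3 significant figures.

I = P / V = 3100 / 240 = 12.92 A through the wiring run.
P_line = I² R_line = (12.92)² × 0.704 = 117.5 W
P_source = P_load + P_line = 3100 + 117.5 = 3217 W
η = P_load / P_source = 3100 / 3217 = 0.9635

96.3 %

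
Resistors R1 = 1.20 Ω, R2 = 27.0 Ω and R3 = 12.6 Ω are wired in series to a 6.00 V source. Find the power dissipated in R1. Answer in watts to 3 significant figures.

0.0260 W

In a series string the same current flows through every resistor — find that current, then P = I²R for the one we want.
R_total = 1.20 + 27.0 + 12.6 = 40.80 Ω
I = V / R_total = 6.00 / 40.80 = 0.1471 A
P_R1 = I² × R1 = (0.1471)² × 1.20 = 0.02595 W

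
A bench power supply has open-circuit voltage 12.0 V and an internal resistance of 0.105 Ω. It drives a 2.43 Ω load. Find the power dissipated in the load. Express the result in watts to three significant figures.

54.5 W

Load and internal resistance form a series loop — compute the loop current, then the load power via I²R.
I = ε / (r + R) = 12.0 / (0.105 + 2.43) = 4.734 A
P_load = I² R = (4.734)² × 2.43 = 54.45 W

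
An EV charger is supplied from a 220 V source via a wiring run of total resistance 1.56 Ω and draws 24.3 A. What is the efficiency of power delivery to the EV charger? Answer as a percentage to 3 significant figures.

82.8 %

The wiring run carries the full 24.3 A.
P_line = I² R_line = (24.30)² × 1.56 = 921.2 W
P_source = V I = 220 × 24.30 = 5346 W; P_load = 4425 W
η = P_load / P_source = 4425 / 5346 = 0.8277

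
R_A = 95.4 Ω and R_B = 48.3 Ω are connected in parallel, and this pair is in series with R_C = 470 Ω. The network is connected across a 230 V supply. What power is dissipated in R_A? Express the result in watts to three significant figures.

2.26 W

Combine R_A and R_B into their parallel equivalent first, reducing the network to two series resistors.
R_p = (95.4×48.3)/(95.4+48.3) = 32.07 Ω
R_total = R_p + 470 = 32.07 + 470 = 502.1 Ω
I = V / R_total = 230 / 502.1 = 0.4581 A
Voltage across the parallel pair: V_p = I × R_p = 0.4581 × 32.07 = 14.69 V
Use P = V²/R for R_A with V = V_p.
P_R_A = (14.69)² / 95.4 = 2.262 W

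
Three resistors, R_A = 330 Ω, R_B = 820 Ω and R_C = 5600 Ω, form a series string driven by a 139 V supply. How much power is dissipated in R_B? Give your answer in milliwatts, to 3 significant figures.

348 mW

Every series element carries the same I. Get I from the total resistance, then P = I² × R_B.
R_total = 330 + 820 + 5600 = 6750 Ω
I = V / R_total = 139 / 6750 = 0.02059 A
P_R_B = I² × R_B = (0.02059)² × 820 = 0.3477 W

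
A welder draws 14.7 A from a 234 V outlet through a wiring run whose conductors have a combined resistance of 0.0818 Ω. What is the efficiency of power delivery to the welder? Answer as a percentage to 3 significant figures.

99.5 %

The wiring run carries the full 14.7 A.
P_line = I² R_line = (14.70)² × 0.0818 = 17.68 W
P_source = V I = 234 × 14.70 = 3440 W; P_load = 3422 W
η = P_load / P_source = 3422 / 3440 = 0.9949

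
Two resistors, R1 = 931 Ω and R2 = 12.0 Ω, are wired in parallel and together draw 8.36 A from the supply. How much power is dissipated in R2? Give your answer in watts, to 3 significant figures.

817 W

Parallel branches share V, not I — compute V via R_eq, then use V²/R for the target branch.
1/R_eq = 1/931 + 1/12.0 ⇒ R_eq = 11.85 Ω
V = I_total × R_eq = 8.360 × 11.85 = 99.04 V
P_R2 = V² / R2 = (99.04)² / 12.0 = 817.5 W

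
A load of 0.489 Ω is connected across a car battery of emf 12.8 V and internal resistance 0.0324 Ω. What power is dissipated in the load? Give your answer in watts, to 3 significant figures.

295 W

Find the circuit current first, then P = I²R for the load (series elements share I).
I = ε / (r + R) = 12.8 / (0.0324 + 0.489) = 24.55 A
P_load = I² R = (24.55)² × 0.489 = 294.7 W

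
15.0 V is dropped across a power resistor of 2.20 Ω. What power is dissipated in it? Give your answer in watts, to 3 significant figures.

102 W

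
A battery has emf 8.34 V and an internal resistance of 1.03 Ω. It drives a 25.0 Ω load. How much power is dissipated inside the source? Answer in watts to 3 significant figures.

0.106 W

Internal loss is I²r, with I set by the total series resistance r+R.
I = ε / (r + R) = 8.34 / (1.03 + 25.0) = 0.3204 A
P_int = I² r = (0.3204)² × 1.03 = 0.1057 W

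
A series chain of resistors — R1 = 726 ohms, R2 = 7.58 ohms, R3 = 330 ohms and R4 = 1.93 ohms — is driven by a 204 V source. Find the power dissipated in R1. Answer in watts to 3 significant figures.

Since the resistors are in series they all carry the loop current I = V/R_total; the power in any one is I²R.
R_total = 726 + 7.58 + 330 + 1.93 = 1066 Ω
I = V / R_total = 204 / 1066 = 0.1915 A
P_R1 = I² × R1 = (0.1915)² × 726 = 26.61 W

26.6 W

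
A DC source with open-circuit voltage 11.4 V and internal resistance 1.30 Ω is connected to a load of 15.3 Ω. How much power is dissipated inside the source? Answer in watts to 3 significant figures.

0.613 W

The internal resistance carries the same current as the load; P_int = I²r.
I = ε / (r + R) = 11.4 / (1.30 + 15.3) = 0.6867 A
P_int = I² r = (0.6867)² × 1.30 = 0.6131 W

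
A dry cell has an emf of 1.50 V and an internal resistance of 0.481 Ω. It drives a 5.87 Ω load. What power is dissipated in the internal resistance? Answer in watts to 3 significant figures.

The source's internal resistance is just another series element carrying I; its dissipation is I²r.
I = ε / (r + R) = 1.50 / (0.481 + 5.87) = 0.2362 A
P_int = I² r = (0.2362)² × 0.481 = 0.02683 W

0.0268 W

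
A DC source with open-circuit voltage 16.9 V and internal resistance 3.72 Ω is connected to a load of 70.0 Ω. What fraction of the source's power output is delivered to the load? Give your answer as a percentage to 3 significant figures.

95.0 %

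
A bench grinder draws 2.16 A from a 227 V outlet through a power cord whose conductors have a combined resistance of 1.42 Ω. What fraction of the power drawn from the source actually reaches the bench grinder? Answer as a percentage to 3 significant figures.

The power cord carries the full 2.16 A.
P_line = I² R_line = (2.160)² × 1.42 = 6.625 W
P_source = V I = 227 × 2.160 = 490.3 W; P_load = 483.7 W
η = P_load / P_source = 483.7 / 490.3 = 0.9865

98.6 %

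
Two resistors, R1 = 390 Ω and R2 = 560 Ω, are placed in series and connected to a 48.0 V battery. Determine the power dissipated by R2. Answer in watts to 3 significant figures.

1.43 W

In a series string the same current flows through every resistor — find that current, then P = I²R for the one we want.
R_total = 390 + 560 = 950.0 Ω
I = V / R_total = 48.0 / 950.0 = 0.05053 A
P_R2 = I² × R2 = (0.05053)² × 560 = 1.430 W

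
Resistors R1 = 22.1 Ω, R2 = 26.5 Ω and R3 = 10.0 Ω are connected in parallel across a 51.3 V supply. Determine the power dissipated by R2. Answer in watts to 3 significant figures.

R2 sits directly across the source, so P = V²/R with V = 51.3 V.
P_R2 = V² / R2 = (51.3)² / 26.5 Ω = 99.31 W

99.3 W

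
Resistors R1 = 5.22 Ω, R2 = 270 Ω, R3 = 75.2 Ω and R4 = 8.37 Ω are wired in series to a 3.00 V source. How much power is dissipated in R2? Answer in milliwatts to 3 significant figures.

Every series element carries the same I. Get I from the total resistance, then P = I² × R2.
R_total = 5.22 + 270 + 75.2 + 8.37 = 358.8 Ω
I = V / R_total = 3.00 / 358.8 = 0.008361 A
P_R2 = I² × R2 = (0.008361)² × 270 = 0.01888 W

18.9 mW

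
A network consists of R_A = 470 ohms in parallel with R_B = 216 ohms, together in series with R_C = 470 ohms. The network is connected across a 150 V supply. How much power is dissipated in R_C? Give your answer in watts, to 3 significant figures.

Combine R_A and R_B into their parallel equivalent first, reducing the network to two series resistors.
R_p = (470×216)/(470+216) = 148.0 Ω
R_total = R_p + 470 = 148.0 + 470 = 618.0 Ω
I = V / R_total = 150 / 618.0 = 0.2427 A
All the supply current flows through R_C; use P = I²R_C.
P_R_C = (0.2427)² × 470 = 27.69 W

27.7 W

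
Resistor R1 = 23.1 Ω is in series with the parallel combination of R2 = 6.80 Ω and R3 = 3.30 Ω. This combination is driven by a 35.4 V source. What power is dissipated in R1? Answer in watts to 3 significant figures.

First combine the parallel branches into one equivalent R_p, then R1 + R_p is a series pair.
R_p = (6.80×3.30)/(6.80+3.30) = 2.222 Ω
R_total = 23.1 + 2.222 = 25.32 Ω
I = V / R_total = 35.4 / 25.32 = 1.398 A
R1 carries the full series current, so P = I²R.
P_R1 = (1.398)² × 23.1 = 45.15 W

45.1 W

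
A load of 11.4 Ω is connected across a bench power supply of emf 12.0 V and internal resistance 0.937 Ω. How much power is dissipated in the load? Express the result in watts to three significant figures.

The internal resistance and the load are in series, so the same I flows through both; get I from ε/(r+R), then I²R for the load.
I = ε / (r + R) = 12.0 / (0.937 + 11.4) = 0.9727 A
P_load = I² R = (0.9727)² × 11.4 = 10.79 W

10.8 W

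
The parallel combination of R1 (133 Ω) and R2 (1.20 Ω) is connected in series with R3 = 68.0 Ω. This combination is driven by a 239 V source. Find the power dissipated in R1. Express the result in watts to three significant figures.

0.127 W

Collapse the R1‖R2 pair into one equivalent R_p; then R_p and R3 form a series string.
R_p = (133×1.20)/(133+1.20) = 1.189 Ω
R_total = R_p + 68.0 = 1.189 + 68.0 = 69.19 Ω
I = V / R_total = 239 / 69.19 = 3.454 A
Voltage across the parallel pair: V_p = I × R_p = 3.454 × 1.189 = 4.108 V
R1 has V_p across it, so P = V_p²/R1.
P_R1 = (4.108)² / 133 = 0.1269 W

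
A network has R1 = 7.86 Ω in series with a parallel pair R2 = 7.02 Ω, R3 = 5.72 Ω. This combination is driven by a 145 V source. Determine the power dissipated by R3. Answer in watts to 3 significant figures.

301 W

Replace R2 and R3 with their parallel equivalent so the circuit becomes R1 in series with R_p.
R_p = (7.02×5.72)/(7.02+5.72) = 3.152 Ω
R_total = 7.86 + 3.152 = 11.01 Ω
I = V / R_total = 145 / 11.01 = 13.17 A
Voltage across the parallel pair: V_p = I × R_p = 13.17 × 3.152 = 41.50 V
With V_p across R3, its power is V_p²/R3.
P_R3 = (41.50)² / 5.72 = 301.1 W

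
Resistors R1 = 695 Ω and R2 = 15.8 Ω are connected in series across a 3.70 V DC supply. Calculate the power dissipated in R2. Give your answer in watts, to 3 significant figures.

Series elements share the same current, so find I first, then use P = I²R.
R_total = 695 + 15.8 = 710.8 Ω
I = V / R_total = 3.70 / 710.8 = 0.005205 A
P_R2 = I² × R2 = (0.005205)² × 15.8 = 0.0004281 W

0.000428 W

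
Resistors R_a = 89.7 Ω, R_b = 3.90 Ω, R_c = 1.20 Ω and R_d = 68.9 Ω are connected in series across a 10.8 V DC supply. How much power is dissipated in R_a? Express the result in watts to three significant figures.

0.390 W

Every series element carries the same I. Get I from the total resistance, then P = I² × R_a.
R_total = 89.7 + 3.90 + 1.20 + 68.9 = 163.7 Ω
I = V / R_total = 10.8 / 163.7 = 0.06597 A
P_R_a = I² × R_a = (0.06597)² × 89.7 = 0.3904 W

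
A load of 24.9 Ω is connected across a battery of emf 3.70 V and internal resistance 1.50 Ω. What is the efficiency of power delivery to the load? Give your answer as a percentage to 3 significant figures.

Both r and R carry the same current, so the power split is just the resistance split: η = R/(R+r).
η = R / (R + r) = 24.9 / (24.9 + 1.50) = 0.9432

94.3 %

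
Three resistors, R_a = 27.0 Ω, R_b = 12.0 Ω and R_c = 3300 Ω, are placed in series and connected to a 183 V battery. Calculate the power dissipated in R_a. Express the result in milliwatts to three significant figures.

81.1 mW

In a series string the same current flows through every resistor — find that current, then P = I²R for the one we want.
R_total = 27.0 + 12.0 + 3300 = 3339 Ω
I = V / R_total = 183 / 3339 = 0.05481 A
P_R_a = I² × R_a = (0.05481)² × 27.0 = 0.08110 W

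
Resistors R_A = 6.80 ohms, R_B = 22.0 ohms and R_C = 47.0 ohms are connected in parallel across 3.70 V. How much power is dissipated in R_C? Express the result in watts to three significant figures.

R_C sits directly across the source, so P = V²/R with V = 3.70 V.
P_R_C = V² / R_C = (3.70)² / 47.0 Ω = 0.2913 W

0.291 W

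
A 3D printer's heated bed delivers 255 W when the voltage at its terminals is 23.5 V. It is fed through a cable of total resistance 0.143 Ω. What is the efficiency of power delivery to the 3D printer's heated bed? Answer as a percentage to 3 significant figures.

I = P / V = 255 / 23.5 = 10.85 A through the cable.
P_line = I² R_line = (10.85)² × 0.143 = 16.84 W
P_source = P_load + P_line = 255.0 + 16.84 = 271.8 W
η = P_load / P_source = 255.0 / 271.8 = 0.9381

93.8 %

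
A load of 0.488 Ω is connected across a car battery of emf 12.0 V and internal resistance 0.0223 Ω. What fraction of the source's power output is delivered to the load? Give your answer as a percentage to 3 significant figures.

95.6 %

Efficiency is P_load / P_total. With a series r and R sharing the same I, P = I²R for each, so η = R/(R+r).
η = R / (R + r) = 0.488 / (0.488 + 0.0223) = 0.9563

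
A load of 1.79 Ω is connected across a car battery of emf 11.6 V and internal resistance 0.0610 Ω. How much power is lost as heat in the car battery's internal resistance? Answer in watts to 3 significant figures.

The internal resistance carries the same current as the load; P_int = I²r.
I = ε / (r + R) = 11.6 / (0.0610 + 1.79) = 6.267 A
P_int = I² r = (6.267)² × 0.0610 = 2.396 W

2.40 W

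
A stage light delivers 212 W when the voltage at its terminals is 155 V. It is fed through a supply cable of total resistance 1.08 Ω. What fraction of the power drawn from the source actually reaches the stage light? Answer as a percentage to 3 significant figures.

99.1 %

I = P / V = 212 / 155 = 1.368 A through the supply cable.
P_line = I² R_line = (1.368)² × 1.08 = 2.020 W
P_source = P_load + P_line = 212.0 + 2.020 = 214.0 W
η = P_load / P_source = 212.0 / 214.0 = 0.9906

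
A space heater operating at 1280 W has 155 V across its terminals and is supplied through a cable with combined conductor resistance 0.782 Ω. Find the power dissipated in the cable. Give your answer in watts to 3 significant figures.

The cable is a series resistance carrying the load current; its dissipation is I²R_line.
I = P / V = 1280 / 155 = 8.258 A through the cable.
P_line = I² R_line = (8.258)² × 0.782 = 53.33 W

53.3 W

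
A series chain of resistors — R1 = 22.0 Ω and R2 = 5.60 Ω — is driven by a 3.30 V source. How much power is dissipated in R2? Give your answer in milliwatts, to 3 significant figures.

Every series element carries the same I. Get I from the total resistance, then P = I² × R2.
R_total = 22.0 + 5.60 = 27.60 Ω
I = V / R_total = 3.30 / 27.60 = 0.1196 A
P_R2 = I² × R2 = (0.1196)² × 5.60 = 0.08006 W

80.1 mW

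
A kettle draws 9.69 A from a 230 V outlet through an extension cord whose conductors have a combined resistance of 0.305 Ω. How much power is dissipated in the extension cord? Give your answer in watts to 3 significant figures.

28.6 W

Line loss is just I²R for the cable — we know both I and R_line directly.
The extension cord carries the full 9.69 A.
P_line = I² R_line = (9.690)² × 0.305 = 28.64 W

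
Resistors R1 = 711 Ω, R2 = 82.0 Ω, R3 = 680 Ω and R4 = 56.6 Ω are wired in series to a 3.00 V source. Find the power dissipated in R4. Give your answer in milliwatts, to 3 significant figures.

Series elements share the same current, so find I first, then use P = I²R.
R_total = 711 + 82.0 + 680 + 56.6 = 1530 Ω
I = V / R_total = 3.00 / 1530 = 0.001961 A
P_R4 = I² × R4 = (0.001961)² × 56.6 = 0.0002177 W

0.218 mW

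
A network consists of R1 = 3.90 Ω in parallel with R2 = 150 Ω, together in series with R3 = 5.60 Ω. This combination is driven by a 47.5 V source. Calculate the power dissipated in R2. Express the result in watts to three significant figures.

Collapse the R1‖R2 pair into one equivalent R_p; then R_p and R3 form a series string.
R_p = (3.90×150)/(3.90+150) = 3.801 Ω
R_total = R_p + 5.60 = 3.801 + 5.60 = 9.401 Ω
I = V / R_total = 47.5 / 9.401 = 5.053 A
Voltage across the parallel pair: V_p = I × R_p = 5.053 × 3.801 = 19.21 V
Use P = V²/R for R2 with V = V_p.
P_R2 = (19.21)² / 150 = 2.459 W

2.46 W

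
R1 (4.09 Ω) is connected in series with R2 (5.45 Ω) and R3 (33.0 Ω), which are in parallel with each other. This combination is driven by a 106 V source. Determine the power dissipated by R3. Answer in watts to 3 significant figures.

Collapse R2‖R3 to a single equivalent, reducing the network to two series elements.
R_p = (5.45×33.0)/(5.45+33.0) = 4.678 Ω
R_total = 4.09 + 4.678 = 8.768 Ω
I = V / R_total = 106 / 8.768 = 12.09 A
Voltage across the parallel pair: V_p = I × R_p = 12.09 × 4.678 = 56.55 V
With V_p across R3, its power is V_p²/R3.
P_R3 = (56.55)² / 33.0 = 96.91 W

96.9 W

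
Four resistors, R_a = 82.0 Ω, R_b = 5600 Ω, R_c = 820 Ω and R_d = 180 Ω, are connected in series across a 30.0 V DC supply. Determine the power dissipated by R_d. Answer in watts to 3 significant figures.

0.00363 W

Every series element carries the same I. Get I from the total resistance, then P = I² × R_d.
R_total = 82.0 + 5600 + 820 + 180 = 6682 Ω
I = V / R_total = 30.0 / 6682 = 0.004490 A
P_R_d = I² × R_d = (0.004490)² × 180 = 0.003628 W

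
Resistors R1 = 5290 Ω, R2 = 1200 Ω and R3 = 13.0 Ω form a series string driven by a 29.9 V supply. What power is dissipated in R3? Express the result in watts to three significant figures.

0.000275 W

Every series element carries the same I. Get I from the total resistance, then P = I² × R3.
R_total = 5290 + 1200 + 13.0 = 6503 Ω
I = V / R_total = 29.9 / 6503 = 0.004598 A
P_R3 = I² × R3 = (0.004598)² × 13.0 = 0.0002748 W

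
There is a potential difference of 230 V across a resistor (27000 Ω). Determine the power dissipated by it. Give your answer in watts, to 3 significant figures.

1.96 W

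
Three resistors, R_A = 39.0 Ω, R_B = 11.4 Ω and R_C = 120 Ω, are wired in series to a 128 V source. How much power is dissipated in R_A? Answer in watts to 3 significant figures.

22.0 W

Since the resistors are in series they all carry the loop current I = V/R_total; the power in any one is I²R.
R_total = 39.0 + 11.4 + 120 = 170.4 Ω
I = V / R_total = 128 / 170.4 = 0.7512 A
P_R_A = I² × R_A = (0.7512)² × 39.0 = 22.01 W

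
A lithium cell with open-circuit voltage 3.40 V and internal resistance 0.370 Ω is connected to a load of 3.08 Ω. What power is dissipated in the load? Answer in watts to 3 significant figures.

The internal resistance and the load are in series, so the same I flows through both; get I from ε/(r+R), then I²R for the load.
I = ε / (r + R) = 3.40 / (0.370 + 3.08) = 0.9855 A
P_load = I² R = (0.9855)² × 3.08 = 2.991 W

2.99 W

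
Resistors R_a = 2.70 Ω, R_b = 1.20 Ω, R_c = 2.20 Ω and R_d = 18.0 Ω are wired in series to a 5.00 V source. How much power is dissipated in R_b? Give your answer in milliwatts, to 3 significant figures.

Since the resistors are in series they all carry the loop current I = V/R_total; the power in any one is I²R.
R_total = 2.70 + 1.20 + 2.20 + 18.0 = 24.10 Ω
I = V / R_total = 5.00 / 24.10 = 0.2075 A
P_R_b = I² × R_b = (0.2075)² × 1.20 = 0.05165 W

51.7 mW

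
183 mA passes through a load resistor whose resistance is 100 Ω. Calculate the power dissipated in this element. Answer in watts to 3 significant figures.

3.35 W

Knowing I and R, the power is just I²R — no need to find V first.
P = (0.1830 A)² × 100 Ω = 3.349 W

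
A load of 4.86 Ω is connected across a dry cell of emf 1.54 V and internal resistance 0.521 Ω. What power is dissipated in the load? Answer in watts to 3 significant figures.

0.398 W

With r and R in series, I = ε/(r+R); the load dissipates I²R.
I = ε / (r + R) = 1.54 / (0.521 + 4.86) = 0.2862 A
P_load = I² R = (0.2862)² × 4.86 = 0.3981 W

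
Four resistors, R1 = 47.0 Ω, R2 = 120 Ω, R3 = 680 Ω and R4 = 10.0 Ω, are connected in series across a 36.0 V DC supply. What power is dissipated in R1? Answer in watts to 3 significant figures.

Every series element carries the same I. Get I from the total resistance, then P = I² × R1.
R_total = 47.0 + 120 + 680 + 10.0 = 857.0 Ω
I = V / R_total = 36.0 / 857.0 = 0.04201 A
P_R1 = I² × R1 = (0.04201)² × 47.0 = 0.08294 W

0.0829 W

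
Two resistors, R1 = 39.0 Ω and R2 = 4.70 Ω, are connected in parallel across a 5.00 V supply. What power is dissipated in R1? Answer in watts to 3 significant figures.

0.641 W

Each parallel branch sees the full supply voltage, so P = V²/R applies directly to the target branch.
P_R1 = V² / R1 = (5.00)² / 39.0 Ω = 0.6410 W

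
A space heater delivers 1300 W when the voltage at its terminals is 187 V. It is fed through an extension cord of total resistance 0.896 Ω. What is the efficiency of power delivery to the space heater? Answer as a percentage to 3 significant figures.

96.8 %

I = P / V = 1300 / 187 = 6.952 A through the extension cord.
P_line = I² R_line = (6.952)² × 0.896 = 43.30 W
P_source = P_load + P_line = 1300 + 43.30 = 1343 W
η = P_load / P_source = 1300 / 1343 = 0.9678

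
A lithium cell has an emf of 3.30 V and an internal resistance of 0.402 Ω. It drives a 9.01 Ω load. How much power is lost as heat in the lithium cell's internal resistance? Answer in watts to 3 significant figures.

0.0494 W

r is in series with the load, so it carries the full circuit current — the loss in it is I²r.
I = ε / (r + R) = 3.30 / (0.402 + 9.01) = 0.3506 A
P_int = I² r = (0.3506)² × 0.402 = 0.04942 W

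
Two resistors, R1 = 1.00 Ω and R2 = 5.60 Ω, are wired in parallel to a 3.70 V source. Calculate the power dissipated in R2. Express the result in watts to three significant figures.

Parallel branches share the same voltage; P = V²/R gives the branch power in one step.
P_R2 = V² / R2 = (3.70)² / 5.60 Ω = 2.445 W

2.44 W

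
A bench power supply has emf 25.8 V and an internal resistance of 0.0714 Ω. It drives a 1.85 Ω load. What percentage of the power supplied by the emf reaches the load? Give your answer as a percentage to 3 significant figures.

η = P_load/(P_load+P_int) = I²R/(I²R+I²r) = R/(R+r) — the I² cancels for series elements.
η = R / (R + r) = 1.85 / (1.85 + 0.0714) = 0.9628

96.3 %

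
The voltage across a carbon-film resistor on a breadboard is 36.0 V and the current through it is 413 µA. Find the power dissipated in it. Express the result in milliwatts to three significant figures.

14.9 mW

Since both terminal voltage and current are stated, P = V I gives the power in one step.
P = 36.0 V × 0.0004130 A = 0.01487 W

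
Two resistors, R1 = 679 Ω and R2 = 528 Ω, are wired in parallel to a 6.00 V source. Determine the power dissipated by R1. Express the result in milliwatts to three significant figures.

Each parallel branch sees the full supply voltage, so P = V²/R applies directly to the target branch.
P_R1 = V² / R1 = (6.00)² / 679 Ω = 0.05302 W

53.0 mW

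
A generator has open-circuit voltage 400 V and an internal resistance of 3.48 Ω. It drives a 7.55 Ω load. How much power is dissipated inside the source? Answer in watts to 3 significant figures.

The source's internal resistance is just another series element carrying I; its dissipation is I²r.
I = ε / (r + R) = 400 / (3.48 + 7.55) = 36.26 A
P_int = I² r = (36.26)² × 3.48 = 4577 W

4580 W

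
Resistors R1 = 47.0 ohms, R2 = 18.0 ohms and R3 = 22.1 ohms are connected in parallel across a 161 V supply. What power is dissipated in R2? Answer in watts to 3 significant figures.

Each parallel branch sees the full supply voltage, so P = V²/R applies directly to the target branch.
P_R2 = V² / R2 = (161)² / 18.0 Ω = 1440 W

1440 W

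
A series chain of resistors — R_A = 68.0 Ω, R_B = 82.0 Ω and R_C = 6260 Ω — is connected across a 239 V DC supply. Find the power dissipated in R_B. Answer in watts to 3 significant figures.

0.114 W

Every series element carries the same I. Get I from the total resistance, then P = I² × R_B.
R_total = 68.0 + 82.0 + 6260 = 6410 Ω
I = V / R_total = 239 / 6410 = 0.03729 A
P_R_B = I² × R_B = (0.03729)² × 82.0 = 0.1140 W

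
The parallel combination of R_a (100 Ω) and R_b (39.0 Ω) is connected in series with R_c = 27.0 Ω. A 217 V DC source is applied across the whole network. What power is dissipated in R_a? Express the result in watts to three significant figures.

122 W

Collapse the R_a‖R_b pair into one equivalent R_p; then R_p and R_c form a series string.
R_p = (100×39.0)/(100+39.0) = 28.06 Ω
R_total = R_p + 27.0 = 28.06 + 27.0 = 55.06 Ω
I = V / R_total = 217 / 55.06 = 3.941 A
Voltage across the parallel pair: V_p = I × R_p = 3.941 × 28.06 = 110.6 V
Use P = V²/R for R_a with V = V_p.
P_R_a = (110.6)² / 100 = 122.3 W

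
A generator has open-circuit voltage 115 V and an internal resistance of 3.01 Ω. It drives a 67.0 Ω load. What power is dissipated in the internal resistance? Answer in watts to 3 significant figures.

8.12 W

The internal resistance carries the same current as the load; P_int = I²r.
I = ε / (r + R) = 115 / (3.01 + 67.0) = 1.643 A
P_int = I² r = (1.643)² × 3.01 = 8.122 W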